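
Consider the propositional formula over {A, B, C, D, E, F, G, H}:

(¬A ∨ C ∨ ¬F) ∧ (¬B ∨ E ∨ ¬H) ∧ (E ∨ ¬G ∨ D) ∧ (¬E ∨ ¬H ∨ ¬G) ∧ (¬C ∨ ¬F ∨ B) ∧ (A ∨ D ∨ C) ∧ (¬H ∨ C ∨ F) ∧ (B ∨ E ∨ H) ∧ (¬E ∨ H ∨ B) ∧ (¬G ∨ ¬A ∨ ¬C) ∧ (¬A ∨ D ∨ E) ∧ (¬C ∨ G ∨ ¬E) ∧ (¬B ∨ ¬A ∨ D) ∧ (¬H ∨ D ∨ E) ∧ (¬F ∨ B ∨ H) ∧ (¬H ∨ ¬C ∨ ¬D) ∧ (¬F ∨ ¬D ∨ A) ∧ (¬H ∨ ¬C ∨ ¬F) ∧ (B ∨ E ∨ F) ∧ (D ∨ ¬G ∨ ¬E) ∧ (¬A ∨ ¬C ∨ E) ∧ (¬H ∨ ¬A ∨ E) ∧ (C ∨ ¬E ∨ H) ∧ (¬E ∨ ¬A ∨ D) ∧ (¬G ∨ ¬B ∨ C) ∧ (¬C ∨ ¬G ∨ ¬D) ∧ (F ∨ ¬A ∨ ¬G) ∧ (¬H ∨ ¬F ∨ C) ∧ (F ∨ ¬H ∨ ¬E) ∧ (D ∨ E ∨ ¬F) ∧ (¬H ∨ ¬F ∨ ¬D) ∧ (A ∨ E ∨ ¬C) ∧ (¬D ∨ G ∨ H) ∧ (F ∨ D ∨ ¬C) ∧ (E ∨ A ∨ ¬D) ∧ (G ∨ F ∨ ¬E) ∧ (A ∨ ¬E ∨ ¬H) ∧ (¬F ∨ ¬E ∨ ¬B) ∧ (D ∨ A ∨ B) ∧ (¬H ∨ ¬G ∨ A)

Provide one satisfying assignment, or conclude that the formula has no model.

UNSATISFIABLE

Branch on A: set A = False.
Branch on D: set D = True.
Unit clause (¬F) forces F = False.
Unit clause (E) forces E = True.
Unit clause (¬H) forces H = False.
Unit clause (B) forces B = True.
Unit clause (C) forces C = True.
Unit clause (G) forces G = True.
But (¬G) is also a unit clause — contradiction.
That branch fails; take D = False instead.
Unit clause (C) forces C = True.
Unit clause (E) forces E = True.
Unit clause (G) forces G = True.
But (¬G) is also a unit clause — contradiction.
Neither D = True nor D = False works.
That branch fails; take A = True instead.
Branch on C: set C = True.
Unit clause (¬G) forces G = False.
Unit clause (¬E) forces E = False.
But (E) is also a unit clause — contradiction.
That branch fails; take C = False instead.
Unit clause (¬F) forces F = False.
Unit clause (¬H) forces H = False.
Unit clause (¬E) forces E = False.
Unit clause (B) forces B = True.
Unit clause (D) forces D = True.
Unit clause (¬G) forces G = False.
But (G) is also a unit clause — contradiction.
Neither C = True nor C = False works.
Neither A = True nor A = False works.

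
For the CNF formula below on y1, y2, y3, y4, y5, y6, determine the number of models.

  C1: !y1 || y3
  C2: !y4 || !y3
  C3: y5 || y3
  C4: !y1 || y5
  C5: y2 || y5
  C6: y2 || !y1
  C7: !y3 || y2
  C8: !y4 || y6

12

There are 2^6 = 64 truth assignments over (y1, y2, y3, y4, y5, y6).
Split on y5. With y5 = true, the clauses containing y5 are satisfied and !y5 drops from the rest; 10 of the 2^5 = 32 assignments to the other variables satisfy what remains.
With y5 = false, by the same count on the reduced clause set, 2 assignments work.
(One model: y1=F, y2=F, y3=F, y4=F, y5=T, y6=F.)
Total: 10 + 2 = 12.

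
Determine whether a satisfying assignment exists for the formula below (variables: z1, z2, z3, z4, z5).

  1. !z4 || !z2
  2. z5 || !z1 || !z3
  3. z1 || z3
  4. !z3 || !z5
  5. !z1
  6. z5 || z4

Unit clause (!z1) forces z1 = false.
Unit clause (z3) forces z3 = true.
Unit clause (!z5) forces z5 = false.
Unit clause (z4) forces z4 = true.
Unit clause (!z2) forces z2 = false.
All clauses are satisfied.
A satisfying assignment: z1=false; z2=false; z3=true; z4=true; z5=false.

Yes, satisfiable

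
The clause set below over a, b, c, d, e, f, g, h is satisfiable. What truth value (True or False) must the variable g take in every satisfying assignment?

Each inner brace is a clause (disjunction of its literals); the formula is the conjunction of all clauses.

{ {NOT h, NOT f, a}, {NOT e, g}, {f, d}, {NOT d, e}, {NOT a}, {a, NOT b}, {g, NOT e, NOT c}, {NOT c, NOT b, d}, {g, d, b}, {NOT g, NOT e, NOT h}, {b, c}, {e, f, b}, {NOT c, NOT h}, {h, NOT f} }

True

Suppose g = false.
(NOT e) alone gives e = false.
(NOT d) alone gives d = false.
(f) alone gives f = true.
(NOT a) alone gives a = false.
(NOT h) alone gives h = false.
Now (h) is unsatisfied and unit — conflict.
So every satisfying assignment has g = True.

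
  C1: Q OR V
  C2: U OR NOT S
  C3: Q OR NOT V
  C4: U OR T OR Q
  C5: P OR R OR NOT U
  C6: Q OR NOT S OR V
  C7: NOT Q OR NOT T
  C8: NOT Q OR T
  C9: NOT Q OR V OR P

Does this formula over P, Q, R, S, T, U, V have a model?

Branch on Q: set Q = true.
From the singleton clause (NOT T), T = false.
But (T) is also a unit clause — contradiction.
So Q must be the other value — set Q = false.
From the singleton clause (V), V = true.
But (NOT V) is also a unit clause — contradiction.
Neither Q = true nor Q = false works.
No assignment satisfies every clause.

No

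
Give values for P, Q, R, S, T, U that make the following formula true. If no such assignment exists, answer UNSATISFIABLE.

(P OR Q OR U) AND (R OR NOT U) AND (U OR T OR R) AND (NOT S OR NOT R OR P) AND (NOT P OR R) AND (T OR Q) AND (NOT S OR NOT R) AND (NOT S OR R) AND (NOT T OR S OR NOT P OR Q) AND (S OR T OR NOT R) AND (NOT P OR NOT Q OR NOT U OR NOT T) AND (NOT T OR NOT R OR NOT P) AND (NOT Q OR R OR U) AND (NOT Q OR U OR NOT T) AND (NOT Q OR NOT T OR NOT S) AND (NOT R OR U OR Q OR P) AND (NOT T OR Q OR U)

P=false, Q=true, R=true, S=false, T=true, U=true

Suppose R = true.
Unit clause (NOT S) forces S = false.
Unit clause (T) forces T = true.
Unit clause (NOT P) forces P = false.
Suppose Q = true.
Unit clause (U) forces U = true.
All clauses are satisfied.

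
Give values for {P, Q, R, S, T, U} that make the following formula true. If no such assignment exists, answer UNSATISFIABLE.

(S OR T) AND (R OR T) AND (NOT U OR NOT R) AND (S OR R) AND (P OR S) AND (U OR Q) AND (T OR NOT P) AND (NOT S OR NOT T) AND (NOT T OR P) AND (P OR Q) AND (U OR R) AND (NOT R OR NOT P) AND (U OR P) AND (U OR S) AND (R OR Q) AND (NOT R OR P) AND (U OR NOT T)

Suppose S = true.
Unit clause (NOT T) forces T = false.
Unit clause (R) forces R = true.
Unit clause (NOT U) forces U = false.
Unit clause (Q) forces Q = true.
Unit clause (NOT P) forces P = false.
That conflicts with the unit clause (P).
Undo S and try S = false.
Unit clause (T) forces T = true.
Unit clause (R) forces R = true.
Unit clause (NOT U) forces U = false.
That conflicts with the unit clause (U).
Both values of S lead to a conflict.

UNSATISFIABLE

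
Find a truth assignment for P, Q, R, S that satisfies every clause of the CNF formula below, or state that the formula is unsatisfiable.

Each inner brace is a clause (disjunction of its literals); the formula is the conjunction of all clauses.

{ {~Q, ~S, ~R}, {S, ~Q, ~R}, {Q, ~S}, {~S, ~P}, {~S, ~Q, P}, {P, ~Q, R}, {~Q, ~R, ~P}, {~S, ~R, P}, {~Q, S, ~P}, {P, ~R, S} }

Case Q = 0:
The clause (~S) is unit, so S = 0.
Case P = 1:
No clause remains; R is free.

P=1; Q=0; R=0; S=0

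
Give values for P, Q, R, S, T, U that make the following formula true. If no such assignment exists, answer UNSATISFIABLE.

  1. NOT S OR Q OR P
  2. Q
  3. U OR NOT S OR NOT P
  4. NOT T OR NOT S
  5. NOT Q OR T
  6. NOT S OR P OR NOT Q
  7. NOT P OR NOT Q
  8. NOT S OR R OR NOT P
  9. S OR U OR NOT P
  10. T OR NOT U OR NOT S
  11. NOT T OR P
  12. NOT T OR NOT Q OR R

The clause (Q) is unit, so Q = true.
The clause (T) is unit, so T = true.
The clause (NOT S) is unit, so S = false.
The clause (NOT P) is unit, so P = false.
Now (P) is unsatisfied and unit — conflict.

UNSATISFIABLE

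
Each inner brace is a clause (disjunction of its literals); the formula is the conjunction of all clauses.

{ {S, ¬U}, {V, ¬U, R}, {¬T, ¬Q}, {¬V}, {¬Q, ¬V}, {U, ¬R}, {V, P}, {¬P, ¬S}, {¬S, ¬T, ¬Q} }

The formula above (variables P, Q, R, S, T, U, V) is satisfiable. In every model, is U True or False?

Suppose U = True.
Unit clause (S) forces S = True.
Unit clause (¬V) forces V = False.
Unit clause (R) forces R = True.
Unit clause (P) forces P = True.
But (¬P) is also a unit clause — contradiction.
So every satisfying assignment has U = False.

False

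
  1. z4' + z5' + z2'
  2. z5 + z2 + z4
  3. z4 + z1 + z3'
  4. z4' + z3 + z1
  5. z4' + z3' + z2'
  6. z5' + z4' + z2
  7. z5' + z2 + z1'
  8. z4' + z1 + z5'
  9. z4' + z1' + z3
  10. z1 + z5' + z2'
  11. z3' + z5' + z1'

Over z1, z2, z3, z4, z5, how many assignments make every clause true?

There are 2^5 = 32 truth assignments over (z1, z2, z3, z4, z5).
Split on z3. With z3 = 1, the clauses containing z3 are satisfied and z3' drops from the rest; 3 of the 2^4 = 16 assignments to the other variables satisfy what remains.
With z3 = 0, by the same count on the reduced clause set, 4 assignments work.
(One model: z1=F, z2=F, z3=F, z4=F, z5=T.)
Total: 3 + 4 = 7.

7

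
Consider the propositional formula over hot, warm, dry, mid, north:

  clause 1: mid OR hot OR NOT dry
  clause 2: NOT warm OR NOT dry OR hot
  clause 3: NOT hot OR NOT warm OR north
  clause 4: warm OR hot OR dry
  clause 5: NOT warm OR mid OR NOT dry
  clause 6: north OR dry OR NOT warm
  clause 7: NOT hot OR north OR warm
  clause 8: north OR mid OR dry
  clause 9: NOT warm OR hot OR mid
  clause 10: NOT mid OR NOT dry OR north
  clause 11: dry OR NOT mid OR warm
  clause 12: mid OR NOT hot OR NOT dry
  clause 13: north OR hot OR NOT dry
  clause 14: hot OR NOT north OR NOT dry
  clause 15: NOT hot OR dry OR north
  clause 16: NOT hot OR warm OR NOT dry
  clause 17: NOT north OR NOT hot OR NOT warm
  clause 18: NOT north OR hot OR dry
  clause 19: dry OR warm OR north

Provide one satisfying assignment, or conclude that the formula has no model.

Branch on mid: set mid = false.
Branch on hot: set hot = true.
Unit clause (NOT dry) forces dry = false.
Unit clause (north) forces north = true.
Unit clause (NOT warm) forces warm = false.
This assignment satisfies each clause.

hot ↦ true; warm ↦ false; dry ↦ false; mid ↦ false; north ↦ true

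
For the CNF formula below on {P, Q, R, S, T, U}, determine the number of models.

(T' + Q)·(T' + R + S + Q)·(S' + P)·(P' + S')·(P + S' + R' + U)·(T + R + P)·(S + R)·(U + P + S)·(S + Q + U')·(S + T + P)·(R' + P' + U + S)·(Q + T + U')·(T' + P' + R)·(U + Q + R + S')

3

There are 2^6 = 64 truth assignments over (P, Q, R, S, T, U).
Split on R. With R = 1, the clauses containing R are satisfied and R' drops from the rest; 3 of the 2^5 = 32 assignments to the other variables satisfy what remains.
With R = 0, by the same count on the reduced clause set, 0 assignments work.
(One model: P=F, Q=T, R=T, S=F, T=T, U=T.)
Total: 3 + 0 = 3.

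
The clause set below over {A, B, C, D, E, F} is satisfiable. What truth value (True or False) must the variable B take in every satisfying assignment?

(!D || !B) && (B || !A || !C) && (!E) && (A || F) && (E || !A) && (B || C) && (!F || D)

False

Suppose B = true.
Unit clause (!D) forces D = false.
Unit clause (!E) forces E = false.
Unit clause (!A) forces A = false.
Unit clause (F) forces F = true.
But (!F) is also a unit clause — contradiction.
So every satisfying assignment has B = False.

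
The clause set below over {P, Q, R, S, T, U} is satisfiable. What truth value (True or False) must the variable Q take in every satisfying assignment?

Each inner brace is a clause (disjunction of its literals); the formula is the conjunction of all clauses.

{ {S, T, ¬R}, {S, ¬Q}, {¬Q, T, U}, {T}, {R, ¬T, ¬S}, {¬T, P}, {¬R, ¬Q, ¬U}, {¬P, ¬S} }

Suppose Q = True.
(S) alone gives S = True.
(T) alone gives T = True.
(R) alone gives R = True.
(P) alone gives P = True.
Now (¬P) is unsatisfied and unit — conflict.
So every satisfying assignment has Q = False.

False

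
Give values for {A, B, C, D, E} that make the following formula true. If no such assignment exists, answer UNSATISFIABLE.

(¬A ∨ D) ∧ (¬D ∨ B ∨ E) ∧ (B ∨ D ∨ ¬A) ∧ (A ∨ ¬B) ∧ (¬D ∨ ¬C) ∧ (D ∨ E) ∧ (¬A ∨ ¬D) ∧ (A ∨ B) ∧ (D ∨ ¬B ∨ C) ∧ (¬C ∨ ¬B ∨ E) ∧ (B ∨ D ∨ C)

UNSATISFIABLE

Suppose A = False.
From the singleton clause (¬B), B = False.
That conflicts with the unit clause (B).
So A must be the other value — set A = True.
From the singleton clause (D), D = True.
That conflicts with the unit clause (¬D).
Neither A = True nor A = False works.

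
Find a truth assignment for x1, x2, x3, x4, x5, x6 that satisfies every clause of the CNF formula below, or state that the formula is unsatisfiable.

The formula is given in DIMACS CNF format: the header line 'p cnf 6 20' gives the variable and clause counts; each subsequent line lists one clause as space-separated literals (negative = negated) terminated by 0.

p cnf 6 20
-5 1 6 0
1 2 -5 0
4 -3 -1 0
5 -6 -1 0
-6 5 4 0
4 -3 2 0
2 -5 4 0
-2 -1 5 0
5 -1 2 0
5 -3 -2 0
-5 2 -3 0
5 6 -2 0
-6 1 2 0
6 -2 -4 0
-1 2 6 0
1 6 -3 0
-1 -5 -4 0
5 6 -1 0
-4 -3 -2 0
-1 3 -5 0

x1=False; x2=True; x3=False; x4=True; x5=True; x6=True

Case x5 = True:
Case x1 = False:
The clause (x6) is unit, so x6 = True.
The clause (x2) is unit, so x2 = True.
Case x4 = True:
The clause (¬x3) is unit, so x3 = False.
All clauses are satisfied.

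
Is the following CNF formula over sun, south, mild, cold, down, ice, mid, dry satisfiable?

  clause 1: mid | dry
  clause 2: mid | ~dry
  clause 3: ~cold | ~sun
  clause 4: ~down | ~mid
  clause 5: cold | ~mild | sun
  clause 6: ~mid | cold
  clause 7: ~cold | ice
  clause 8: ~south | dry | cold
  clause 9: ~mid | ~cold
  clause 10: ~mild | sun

No

Try mid = 1.
From the singleton clause (~down), down = 0.
From the singleton clause (cold), cold = 1.
Now (~cold) is unsatisfied and unit — conflict.
So mid must be the other value — set mid = 0.
From the singleton clause (dry), dry = 1.
Now (~dry) is unsatisfied and unit — conflict.
Either choice for mid ends in contradiction.
No assignment satisfies every clause.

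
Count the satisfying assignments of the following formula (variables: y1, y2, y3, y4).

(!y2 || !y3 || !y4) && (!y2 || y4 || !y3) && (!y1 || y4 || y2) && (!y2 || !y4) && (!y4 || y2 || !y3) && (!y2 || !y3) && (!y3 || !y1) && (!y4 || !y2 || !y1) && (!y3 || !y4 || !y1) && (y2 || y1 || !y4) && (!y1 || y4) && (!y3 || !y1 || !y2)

4

There are 2^4 = 16 truth assignments over (y1, y2, y3, y4).
Check each against the 12 clauses (columns in the order y1, y2, y3, y4):
  F F F F  ✓ satisfies all
  F F F T  ✗ fails (y2 || y1 || !y4)
  F F T F  ✓ satisfies all
  F F T T  ✗ fails (!y4 || y2 || !y3)
  F T F F  ✓ satisfies all
  F T F T  ✗ fails (!y2 || !y4)
  F T T F  ✗ fails (!y2 || y4 || !y3)
  F T T T  ✗ fails (!y2 || !y3 || !y4)
  T F F F  ✗ fails (!y1 || y4 || y2)
  T F F T  ✓ satisfies all
  T F T F  ✗ fails (!y1 || y4 || y2)
  T F T T  ✗ fails (!y4 || y2 || !y3)
  T T F F  ✗ fails (!y1 || y4)
  T T F T  ✗ fails (!y2 || !y4)
  T T T F  ✗ fails (!y2 || y4 || !y3)
  T T T T  ✗ fails (!y2 || !y3 || !y4)
4 of the 16 rows are models.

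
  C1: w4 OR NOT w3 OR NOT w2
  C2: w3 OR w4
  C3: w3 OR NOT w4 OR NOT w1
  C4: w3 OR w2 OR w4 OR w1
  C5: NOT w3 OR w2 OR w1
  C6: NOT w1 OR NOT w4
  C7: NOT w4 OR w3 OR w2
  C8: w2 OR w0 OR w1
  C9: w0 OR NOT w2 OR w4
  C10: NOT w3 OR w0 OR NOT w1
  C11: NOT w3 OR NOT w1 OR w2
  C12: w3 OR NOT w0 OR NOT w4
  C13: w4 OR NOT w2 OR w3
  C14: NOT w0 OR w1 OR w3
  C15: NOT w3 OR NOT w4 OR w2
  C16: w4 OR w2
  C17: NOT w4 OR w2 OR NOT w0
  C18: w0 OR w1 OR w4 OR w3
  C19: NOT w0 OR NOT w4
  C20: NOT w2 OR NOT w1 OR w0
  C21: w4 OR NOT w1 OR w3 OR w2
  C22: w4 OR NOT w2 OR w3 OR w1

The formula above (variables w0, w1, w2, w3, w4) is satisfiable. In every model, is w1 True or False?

False

Suppose w1 = true.
From the singleton clause (NOT w4), w4 = false.
From the singleton clause (w3), w3 = true.
From the singleton clause (NOT w2), w2 = false.
But (w2) is also a unit clause — contradiction.
So every satisfying assignment has w1 = False.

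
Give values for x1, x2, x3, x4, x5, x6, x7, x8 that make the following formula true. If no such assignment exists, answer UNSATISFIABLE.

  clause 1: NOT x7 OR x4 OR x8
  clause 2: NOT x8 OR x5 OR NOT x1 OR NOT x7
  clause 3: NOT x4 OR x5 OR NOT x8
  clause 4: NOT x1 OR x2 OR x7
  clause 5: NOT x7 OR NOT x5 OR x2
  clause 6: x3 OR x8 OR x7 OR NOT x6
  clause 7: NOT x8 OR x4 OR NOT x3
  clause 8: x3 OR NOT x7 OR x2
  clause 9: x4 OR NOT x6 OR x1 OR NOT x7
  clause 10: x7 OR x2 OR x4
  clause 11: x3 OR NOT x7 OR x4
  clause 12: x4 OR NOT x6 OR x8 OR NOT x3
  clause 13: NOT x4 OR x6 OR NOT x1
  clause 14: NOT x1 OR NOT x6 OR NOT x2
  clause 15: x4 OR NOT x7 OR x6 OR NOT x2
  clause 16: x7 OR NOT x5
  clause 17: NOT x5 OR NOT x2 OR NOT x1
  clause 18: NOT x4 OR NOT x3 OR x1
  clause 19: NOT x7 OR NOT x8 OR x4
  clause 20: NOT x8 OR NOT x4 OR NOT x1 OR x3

x1: true,  x2: true,  x3: true,  x4: false,  x5: false,  x6: false,  x7: false,  x8: false

Suppose x7 = false.
From the singleton clause (NOT x5), x5 = false.
Suppose x4 = false.
From the singleton clause (x2), x2 = true.
Suppose x8 = false.
Suppose x3 = true.
From the singleton clause (NOT x6), x6 = false.
Every clause is now satisfied; x1 is unconstrained.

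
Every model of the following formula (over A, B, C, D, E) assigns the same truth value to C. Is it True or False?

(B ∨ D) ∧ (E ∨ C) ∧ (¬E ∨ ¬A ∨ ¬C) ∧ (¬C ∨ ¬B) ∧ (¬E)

Suppose C = False.
The clause (E) is unit, so E = True.
That conflicts with the unit clause (¬E).
So every satisfying assignment has C = True.

True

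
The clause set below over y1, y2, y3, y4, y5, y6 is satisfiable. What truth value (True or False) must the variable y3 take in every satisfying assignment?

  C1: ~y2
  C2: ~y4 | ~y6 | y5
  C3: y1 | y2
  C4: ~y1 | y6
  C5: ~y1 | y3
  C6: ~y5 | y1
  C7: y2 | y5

True

Suppose y3 = 0.
From the singleton clause (~y2), y2 = 0.
From the singleton clause (y1), y1 = 1.
But (~y1) is also a unit clause — contradiction.
So every satisfying assignment has y3 = True.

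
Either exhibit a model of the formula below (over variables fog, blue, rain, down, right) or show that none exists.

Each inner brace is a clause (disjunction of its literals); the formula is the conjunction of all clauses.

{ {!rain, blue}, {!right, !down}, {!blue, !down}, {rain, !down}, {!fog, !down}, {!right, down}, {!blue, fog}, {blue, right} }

fog ↦ true; blue ↦ true; rain ↦ false; down ↦ false; right ↦ false

Branch on rain: set rain = false.
From the singleton clause (!down), down = false.
From the singleton clause (!right), right = false.
From the singleton clause (blue), blue = true.
From the singleton clause (fog), fog = true.
This assignment satisfies each clause.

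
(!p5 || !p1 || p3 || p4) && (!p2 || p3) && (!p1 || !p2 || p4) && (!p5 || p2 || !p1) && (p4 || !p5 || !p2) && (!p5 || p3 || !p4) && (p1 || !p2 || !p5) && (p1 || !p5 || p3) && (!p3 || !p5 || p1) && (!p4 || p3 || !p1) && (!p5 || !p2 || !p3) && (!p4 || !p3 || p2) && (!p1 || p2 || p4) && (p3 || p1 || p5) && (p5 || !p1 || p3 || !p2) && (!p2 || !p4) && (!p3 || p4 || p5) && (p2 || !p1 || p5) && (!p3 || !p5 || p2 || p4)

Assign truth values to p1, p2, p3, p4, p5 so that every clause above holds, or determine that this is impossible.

Try p2 = false.
Try p5 = false.
Unit clause (!p1) forces p1 = false.
Unit clause (p3) forces p3 = true.
Unit clause (!p4) forces p4 = false.
That conflicts with the unit clause (p4).
Backtrack on p5: now try p5 = true.
Unit clause (!p1) forces p1 = false.
Unit clause (p3) forces p3 = true.
That conflicts with the unit clause (!p3).
Neither p5 = true nor p5 = false works.
Backtrack on p2: now try p2 = true.
Unit clause (p3) forces p3 = true.
Unit clause (!p5) forces p5 = false.
Unit clause (!p4) forces p4 = false.
That conflicts with the unit clause (p4).
Neither p2 = true nor p2 = false works.

UNSATISFIABLE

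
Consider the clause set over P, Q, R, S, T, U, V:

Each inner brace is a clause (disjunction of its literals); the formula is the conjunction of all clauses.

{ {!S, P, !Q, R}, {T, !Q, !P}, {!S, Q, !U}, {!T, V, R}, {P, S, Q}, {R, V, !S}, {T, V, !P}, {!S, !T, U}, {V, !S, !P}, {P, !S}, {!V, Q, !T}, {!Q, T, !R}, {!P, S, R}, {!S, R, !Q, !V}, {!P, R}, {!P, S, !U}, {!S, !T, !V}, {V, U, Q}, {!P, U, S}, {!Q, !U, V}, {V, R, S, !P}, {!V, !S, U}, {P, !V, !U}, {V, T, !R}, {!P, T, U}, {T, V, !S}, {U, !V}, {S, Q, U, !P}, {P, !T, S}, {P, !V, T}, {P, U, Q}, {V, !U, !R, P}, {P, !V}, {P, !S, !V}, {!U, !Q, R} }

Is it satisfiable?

Yes

Branch on P: set P = false.
(!S) alone gives S = false.
(Q) alone gives Q = true.
(!T) alone gives T = false.
(!R) alone gives R = false.
(!V) alone gives V = false.
(!U) alone gives U = false.
This assignment satisfies each clause.
A satisfying assignment: P=false,  Q=true,  R=false,  S=false,  T=false,  U=false,  V=false.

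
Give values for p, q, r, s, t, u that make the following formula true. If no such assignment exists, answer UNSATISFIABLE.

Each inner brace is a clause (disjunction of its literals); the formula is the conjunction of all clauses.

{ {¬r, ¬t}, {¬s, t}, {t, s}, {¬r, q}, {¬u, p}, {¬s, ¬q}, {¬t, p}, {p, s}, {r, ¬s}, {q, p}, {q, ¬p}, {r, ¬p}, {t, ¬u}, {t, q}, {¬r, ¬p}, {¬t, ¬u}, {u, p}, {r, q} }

UNSATISFIABLE

Case r = False:
Unit clause (¬s) forces s = False.
Unit clause (t) forces t = True.
Unit clause (p) forces p = True.
Now (¬p) is unsatisfied and unit — conflict.
Backtrack on r: now try r = True.
Unit clause (¬t) forces t = False.
Unit clause (¬s) forces s = False.
Now (s) is unsatisfied and unit — conflict.
Either choice for r ends in contradiction.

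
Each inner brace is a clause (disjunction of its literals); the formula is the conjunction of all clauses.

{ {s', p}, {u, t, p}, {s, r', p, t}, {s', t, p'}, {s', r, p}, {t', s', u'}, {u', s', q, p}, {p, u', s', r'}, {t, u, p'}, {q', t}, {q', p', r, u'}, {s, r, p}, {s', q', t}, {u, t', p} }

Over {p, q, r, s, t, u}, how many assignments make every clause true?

There are 2^6 = 64 truth assignments over (p, q, r, s, t, u).
Split on t. With t = 1, the clauses containing t are satisfied and t' drops from the rest; 13 of the 2^5 = 32 assignments to the other variables satisfy what remains.
With t = 0, by the same count on the reduced clause set, 2 assignments work.
Total: 13 + 2 = 15.

15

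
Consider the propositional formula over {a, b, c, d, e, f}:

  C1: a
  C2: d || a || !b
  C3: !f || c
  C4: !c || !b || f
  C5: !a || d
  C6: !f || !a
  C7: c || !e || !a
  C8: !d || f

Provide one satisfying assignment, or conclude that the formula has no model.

From the singleton clause (a), a = true.
From the singleton clause (d), d = true.
From the singleton clause (!f), f = false.
That conflicts with the unit clause (f).

UNSATISFIABLE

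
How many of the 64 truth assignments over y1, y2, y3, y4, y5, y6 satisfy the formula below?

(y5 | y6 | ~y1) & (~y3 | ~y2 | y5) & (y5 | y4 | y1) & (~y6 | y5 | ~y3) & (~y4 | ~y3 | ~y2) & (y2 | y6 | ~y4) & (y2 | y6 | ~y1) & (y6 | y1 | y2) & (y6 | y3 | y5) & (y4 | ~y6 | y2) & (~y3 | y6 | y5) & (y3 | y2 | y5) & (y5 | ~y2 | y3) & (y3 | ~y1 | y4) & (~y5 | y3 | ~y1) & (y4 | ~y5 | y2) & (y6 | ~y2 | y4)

There are 2^6 = 64 truth assignments over (y1, y2, y3, y4, y5, y6).
Split on y5. With y5 = 1, the clauses containing y5 are satisfied and ~y5 drops from the rest; 8 of the 2^5 = 32 assignments to the other variables satisfy what remains.
With y5 = 0, by the same count on the reduced clause set, 0 assignments work.
Total: 8 + 0 = 8.

8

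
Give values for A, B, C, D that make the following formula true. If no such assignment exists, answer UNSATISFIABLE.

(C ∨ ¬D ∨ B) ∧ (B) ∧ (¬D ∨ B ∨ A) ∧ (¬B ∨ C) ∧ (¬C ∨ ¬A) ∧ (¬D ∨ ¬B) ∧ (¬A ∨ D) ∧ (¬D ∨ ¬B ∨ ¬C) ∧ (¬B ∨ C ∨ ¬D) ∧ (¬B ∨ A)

UNSATISFIABLE

The clause (B) is unit, so B = True.
The clause (C) is unit, so C = True.
The clause (¬A) is unit, so A = False.
That conflicts with the unit clause (A).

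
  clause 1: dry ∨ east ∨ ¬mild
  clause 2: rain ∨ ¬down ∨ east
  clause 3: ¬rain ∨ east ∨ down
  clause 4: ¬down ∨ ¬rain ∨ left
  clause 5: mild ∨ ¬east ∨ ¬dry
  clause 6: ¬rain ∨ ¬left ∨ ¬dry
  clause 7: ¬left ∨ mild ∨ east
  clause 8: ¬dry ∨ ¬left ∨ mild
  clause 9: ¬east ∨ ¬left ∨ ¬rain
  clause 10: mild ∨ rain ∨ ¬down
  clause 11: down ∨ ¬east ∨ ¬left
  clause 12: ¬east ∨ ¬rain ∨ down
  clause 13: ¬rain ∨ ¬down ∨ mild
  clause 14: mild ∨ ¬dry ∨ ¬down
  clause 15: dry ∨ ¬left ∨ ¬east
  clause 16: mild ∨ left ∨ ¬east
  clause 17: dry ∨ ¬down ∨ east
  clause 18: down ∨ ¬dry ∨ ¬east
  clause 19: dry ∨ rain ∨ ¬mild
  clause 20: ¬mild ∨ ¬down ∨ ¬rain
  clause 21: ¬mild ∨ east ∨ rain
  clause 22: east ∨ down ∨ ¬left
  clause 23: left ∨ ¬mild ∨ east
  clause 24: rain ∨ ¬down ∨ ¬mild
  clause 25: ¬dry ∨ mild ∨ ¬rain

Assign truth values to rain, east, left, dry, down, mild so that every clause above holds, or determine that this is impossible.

Try dry = True.
Try mild = False.
Unit clause (¬east) forces east = False.
Unit clause (¬left) forces left = False.
Unit clause (¬down) forces down = False.
Unit clause (¬rain) forces rain = False.
Every clause now holds.

rain ↦ False, east ↦ False, left ↦ False, dry ↦ True, down ↦ False, mild ↦ False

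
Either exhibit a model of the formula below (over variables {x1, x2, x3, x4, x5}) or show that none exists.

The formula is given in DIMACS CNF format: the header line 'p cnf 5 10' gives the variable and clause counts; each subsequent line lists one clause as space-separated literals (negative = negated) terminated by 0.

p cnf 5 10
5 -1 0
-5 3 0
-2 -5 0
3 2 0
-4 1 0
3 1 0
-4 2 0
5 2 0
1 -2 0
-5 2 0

UNSATISFIABLE

Try x5 = True.
Unit clause (x3) forces x3 = True.
Unit clause (¬x2) forces x2 = False.
Now (x2) is unsatisfied and unit — conflict.
That branch fails; take x5 = False instead.
Unit clause (¬x1) forces x1 = False.
Unit clause (¬x4) forces x4 = False.
Unit clause (x3) forces x3 = True.
Unit clause (x2) forces x2 = True.
Now (¬x2) is unsatisfied and unit — conflict.
Either choice for x5 ends in contradiction.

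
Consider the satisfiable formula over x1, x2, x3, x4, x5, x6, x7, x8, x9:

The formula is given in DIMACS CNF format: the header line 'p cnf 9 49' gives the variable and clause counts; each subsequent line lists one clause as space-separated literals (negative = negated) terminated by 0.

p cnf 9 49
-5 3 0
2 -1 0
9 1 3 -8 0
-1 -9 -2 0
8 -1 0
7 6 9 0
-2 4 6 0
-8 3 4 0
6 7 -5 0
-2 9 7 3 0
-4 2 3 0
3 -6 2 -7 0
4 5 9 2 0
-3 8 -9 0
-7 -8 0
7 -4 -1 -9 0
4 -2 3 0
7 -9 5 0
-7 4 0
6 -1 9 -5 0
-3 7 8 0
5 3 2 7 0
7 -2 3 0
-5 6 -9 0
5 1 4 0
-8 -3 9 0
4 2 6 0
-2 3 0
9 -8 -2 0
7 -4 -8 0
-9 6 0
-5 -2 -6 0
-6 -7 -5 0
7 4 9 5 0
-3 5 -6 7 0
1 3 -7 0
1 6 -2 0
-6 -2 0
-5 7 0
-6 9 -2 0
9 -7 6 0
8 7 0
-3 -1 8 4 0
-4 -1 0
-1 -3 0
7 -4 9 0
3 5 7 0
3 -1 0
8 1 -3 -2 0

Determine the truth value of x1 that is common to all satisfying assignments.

False

Suppose x1 = True.
From the singleton clause (x2), x2 = True.
From the singleton clause (¬x9), x9 = False.
From the singleton clause (x8), x8 = True.
That conflicts with the unit clause (¬x8).
So every satisfying assignment has x1 = False.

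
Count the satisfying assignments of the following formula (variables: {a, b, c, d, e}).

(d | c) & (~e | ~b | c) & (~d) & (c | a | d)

There are 2^5 = 32 truth assignments over (a, b, c, d, e).
Split on e. With e = 1, the clauses containing e are satisfied and ~e drops from the rest; 4 of the 2^4 = 16 assignments to the other variables satisfy what remains.
With e = 0, by the same count on the reduced clause set, 4 assignments work.
Total: 4 + 4 = 8.

8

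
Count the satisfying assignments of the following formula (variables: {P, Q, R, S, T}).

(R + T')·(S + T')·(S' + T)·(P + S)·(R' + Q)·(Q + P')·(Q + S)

4

There are 2^5 = 32 truth assignments over (P, Q, R, S, T).
Split on P. With P = 1, the clauses containing P are satisfied and P' drops from the rest; 3 of the 2^4 = 16 assignments to the other variables satisfy what remains.
With P = 0, by the same count on the reduced clause set, 1 assignment works.
(One model: P=F, Q=T, R=T, S=T, T=T.)
Total: 3 + 1 = 4.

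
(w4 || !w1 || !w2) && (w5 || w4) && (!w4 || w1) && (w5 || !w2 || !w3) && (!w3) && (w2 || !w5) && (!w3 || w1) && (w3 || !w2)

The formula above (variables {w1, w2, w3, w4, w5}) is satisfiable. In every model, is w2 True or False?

False

Suppose w2 = true.
From the singleton clause (!w3), w3 = false.
That conflicts with the unit clause (w3).
So every satisfying assignment has w2 = False.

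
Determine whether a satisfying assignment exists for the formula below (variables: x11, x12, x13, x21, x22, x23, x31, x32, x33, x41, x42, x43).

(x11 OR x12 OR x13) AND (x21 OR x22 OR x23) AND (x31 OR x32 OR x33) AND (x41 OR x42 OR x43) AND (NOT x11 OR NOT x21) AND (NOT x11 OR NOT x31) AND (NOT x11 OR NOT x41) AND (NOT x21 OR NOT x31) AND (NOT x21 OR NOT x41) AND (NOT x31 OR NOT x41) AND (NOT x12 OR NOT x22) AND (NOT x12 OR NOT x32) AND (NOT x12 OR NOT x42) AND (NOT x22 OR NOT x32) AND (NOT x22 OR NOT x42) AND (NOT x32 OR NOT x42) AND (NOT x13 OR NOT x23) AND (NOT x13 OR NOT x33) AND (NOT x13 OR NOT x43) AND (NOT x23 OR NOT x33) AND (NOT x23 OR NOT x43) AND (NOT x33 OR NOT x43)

Try x11 = false.
Try x12 = true.
(NOT x22) alone gives x22 = false.
(NOT x32) alone gives x32 = false.
(NOT x42) alone gives x42 = false.
Try x21 = true.
(NOT x31) alone gives x31 = false.
(x33) alone gives x33 = true.
(NOT x41) alone gives x41 = false.
(x43) alone gives x43 = true.
That conflicts with the unit clause (NOT x43).
That branch fails; take x21 = false instead.
(x23) alone gives x23 = true.
(NOT x13) alone gives x13 = false.
(NOT x33) alone gives x33 = false.
(x31) alone gives x31 = true.
(NOT x41) alone gives x41 = false.
(x43) alone gives x43 = true.
That conflicts with the unit clause (NOT x43).
Either choice for x21 ends in contradiction.
That branch fails; take x12 = false instead.
(x13) alone gives x13 = true.
(NOT x23) alone gives x23 = false.
(NOT x33) alone gives x33 = false.
(NOT x43) alone gives x43 = false.
Try x21 = true.
(NOT x31) alone gives x31 = false.
(x32) alone gives x32 = true.
(NOT x41) alone gives x41 = false.
(x42) alone gives x42 = true.
That conflicts with the unit clause (NOT x42).
That branch fails; take x21 = false instead.
(x22) alone gives x22 = true.
(NOT x32) alone gives x32 = false.
(x31) alone gives x31 = true.
(NOT x41) alone gives x41 = false.
(x42) alone gives x42 = true.
That conflicts with the unit clause (NOT x42).
Either choice for x21 ends in contradiction.
Either choice for x12 ends in contradiction.
That branch fails; take x11 = true instead.
(NOT x21) alone gives x21 = false.
(NOT x31) alone gives x31 = false.
(NOT x41) alone gives x41 = false.
Try x22 = true.
(NOT x12) alone gives x12 = false.
(NOT x32) alone gives x32 = false.
(x33) alone gives x33 = true.
(NOT x42) alone gives x42 = false.
(x43) alone gives x43 = true.
That conflicts with the unit clause (NOT x43).
That branch fails; take x22 = false instead.
(x23) alone gives x23 = true.
(NOT x13) alone gives x13 = false.
(NOT x33) alone gives x33 = false.
(x32) alone gives x32 = true.
(NOT x12) alone gives x12 = false.
(NOT x42) alone gives x42 = false.
(x43) alone gives x43 = true.
That conflicts with the unit clause (NOT x43).
Either choice for x22 ends in contradiction.
Either choice for x11 ends in contradiction.
No assignment satisfies every clause.

No, unsatisfiable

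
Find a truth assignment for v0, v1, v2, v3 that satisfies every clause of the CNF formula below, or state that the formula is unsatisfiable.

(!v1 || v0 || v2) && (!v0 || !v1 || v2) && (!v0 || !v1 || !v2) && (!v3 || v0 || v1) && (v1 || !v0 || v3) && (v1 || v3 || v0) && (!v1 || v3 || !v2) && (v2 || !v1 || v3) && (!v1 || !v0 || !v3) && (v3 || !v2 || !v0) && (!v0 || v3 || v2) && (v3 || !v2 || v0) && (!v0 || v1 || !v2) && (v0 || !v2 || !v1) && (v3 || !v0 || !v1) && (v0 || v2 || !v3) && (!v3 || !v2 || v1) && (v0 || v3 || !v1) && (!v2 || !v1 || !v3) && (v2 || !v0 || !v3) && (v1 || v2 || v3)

Branch on v1: set v1 = false.
Branch on v3: set v3 = false.
Unit clause (!v0) forces v0 = false.
That conflicts with the unit clause (v0).
Backtrack on v3: now try v3 = true.
Unit clause (v0) forces v0 = true.
Unit clause (!v2) forces v2 = false.
That conflicts with the unit clause (v2).
Either choice for v3 ends in contradiction.
Backtrack on v1: now try v1 = true.
Branch on v0: set v0 = true.
Unit clause (v2) forces v2 = true.
That conflicts with the unit clause (!v2).
Backtrack on v0: now try v0 = false.
Unit clause (v2) forces v2 = true.
That conflicts with the unit clause (!v2).
Either choice for v0 ends in contradiction.
Either choice for v1 ends in contradiction.

UNSATISFIABLE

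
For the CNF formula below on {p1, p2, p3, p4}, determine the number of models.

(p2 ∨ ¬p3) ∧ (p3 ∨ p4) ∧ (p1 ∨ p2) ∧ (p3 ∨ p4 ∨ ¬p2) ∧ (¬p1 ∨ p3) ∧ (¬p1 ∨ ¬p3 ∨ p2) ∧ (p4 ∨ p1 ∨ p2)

There are 2^4 = 16 truth assignments over (p1, p2, p3, p4).
Split on p3. With p3 = True, the clauses containing p3 are satisfied and ¬p3 drops from the rest; 4 of the 2^3 = 8 assignments to the other variables satisfy what remains.
With p3 = False, by the same count on the reduced clause set, 1 assignment works.
(One model: p1=F, p2=T, p3=F, p4=T.)
Total: 4 + 1 = 5.

5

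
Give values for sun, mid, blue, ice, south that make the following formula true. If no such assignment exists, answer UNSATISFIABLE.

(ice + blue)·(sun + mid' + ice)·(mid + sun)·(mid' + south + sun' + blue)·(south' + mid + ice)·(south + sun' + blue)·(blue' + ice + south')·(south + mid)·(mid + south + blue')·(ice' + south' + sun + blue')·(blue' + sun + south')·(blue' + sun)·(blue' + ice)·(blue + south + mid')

sun=1,  mid=1,  blue=1,  ice=1,  south=1

Branch on ice: set ice = 1.
Branch on mid: set mid = 1.
Branch on blue: set blue = 1.
Unit clause (sun) forces sun = 1.
All clauses hold; south can take either value.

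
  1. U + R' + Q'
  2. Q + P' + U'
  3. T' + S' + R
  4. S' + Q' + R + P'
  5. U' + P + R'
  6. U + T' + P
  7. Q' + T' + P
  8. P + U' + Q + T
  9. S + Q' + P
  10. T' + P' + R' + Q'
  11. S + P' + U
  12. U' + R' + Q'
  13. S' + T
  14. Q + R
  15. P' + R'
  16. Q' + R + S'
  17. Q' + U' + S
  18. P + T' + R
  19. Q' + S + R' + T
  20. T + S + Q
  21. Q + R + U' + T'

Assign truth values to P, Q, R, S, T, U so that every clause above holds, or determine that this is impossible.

UNSATISFIABLE

Branch on S: set S = 0.
Branch on Q: set Q = 0.
(R) alone gives R = 1.
(P') alone gives P = 0.
(U') alone gives U = 0.
(T') alone gives T = 0.
But (T) is also a unit clause — contradiction.
Backtrack on Q: now try Q = 1.
(P) alone gives P = 1.
(U) alone gives U = 1.
But (U') is also a unit clause — contradiction.
Neither Q = 1 nor Q = 0 works.
Backtrack on S: now try S = 1.
(T) alone gives T = 1.
(R) alone gives R = 1.
(P') alone gives P = 0.
(U') alone gives U = 0.
But (U) is also a unit clause — contradiction.
Neither S = 1 nor S = 0 works.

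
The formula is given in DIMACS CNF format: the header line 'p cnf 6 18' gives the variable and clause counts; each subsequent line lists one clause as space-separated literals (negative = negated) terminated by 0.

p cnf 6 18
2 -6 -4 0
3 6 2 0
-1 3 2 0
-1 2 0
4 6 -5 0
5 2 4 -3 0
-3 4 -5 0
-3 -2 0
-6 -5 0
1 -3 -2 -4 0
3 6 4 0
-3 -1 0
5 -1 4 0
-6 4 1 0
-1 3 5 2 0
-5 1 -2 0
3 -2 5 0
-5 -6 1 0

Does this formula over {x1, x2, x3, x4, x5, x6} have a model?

Branch on x1: set x1 = False.
Branch on x3: set x3 = True.
The clause (¬x2) is unit, so x2 = False.
Branch on x6: set x6 = False.
Branch on x4: set x4 = True.
All clauses hold; x5 can take either value.
A satisfying assignment: x1=False, x2=False, x3=True, x4=True, x5=False, x6=False.

Yes, satisfiable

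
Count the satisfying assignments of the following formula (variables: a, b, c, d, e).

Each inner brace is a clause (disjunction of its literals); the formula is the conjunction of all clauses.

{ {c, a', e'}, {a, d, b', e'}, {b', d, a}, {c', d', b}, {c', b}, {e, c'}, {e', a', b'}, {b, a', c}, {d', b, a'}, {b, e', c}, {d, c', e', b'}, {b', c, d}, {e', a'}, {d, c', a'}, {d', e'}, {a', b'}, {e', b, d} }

3

There are 2^5 = 32 truth assignments over (a, b, c, d, e).
Split on c. With c = 1, the clauses containing c are satisfied and c' drops from the rest; 0 of the 2^4 = 16 assignments to the other variables satisfy what remains.
With c = 0, by the same count on the reduced clause set, 3 assignments work.
Total: 0 + 3 = 3.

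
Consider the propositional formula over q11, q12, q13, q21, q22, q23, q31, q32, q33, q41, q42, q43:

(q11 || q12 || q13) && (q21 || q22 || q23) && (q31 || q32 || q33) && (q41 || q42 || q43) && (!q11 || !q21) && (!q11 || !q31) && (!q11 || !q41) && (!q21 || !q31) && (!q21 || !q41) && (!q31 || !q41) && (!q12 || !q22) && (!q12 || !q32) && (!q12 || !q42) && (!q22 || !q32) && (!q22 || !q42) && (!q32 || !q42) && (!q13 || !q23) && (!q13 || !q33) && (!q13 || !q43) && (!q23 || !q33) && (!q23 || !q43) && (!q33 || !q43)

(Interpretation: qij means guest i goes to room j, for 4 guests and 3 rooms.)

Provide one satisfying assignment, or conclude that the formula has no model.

UNSATISFIABLE

Suppose q11 = false.
Suppose q12 = true.
The clause (!q22) is unit, so q22 = false.
The clause (!q32) is unit, so q32 = false.
The clause (!q42) is unit, so q42 = false.
Suppose q21 = true.
The clause (!q31) is unit, so q31 = false.
The clause (q33) is unit, so q33 = true.
The clause (!q41) is unit, so q41 = false.
The clause (q43) is unit, so q43 = true.
That conflicts with the unit clause (!q43).
That branch fails; take q21 = false instead.
The clause (q23) is unit, so q23 = true.
The clause (!q13) is unit, so q13 = false.
The clause (!q33) is unit, so q33 = false.
The clause (q31) is unit, so q31 = true.
The clause (!q41) is unit, so q41 = false.
The clause (q43) is unit, so q43 = true.
That conflicts with the unit clause (!q43).
Both values of q21 lead to a conflict.
That branch fails; take q12 = false instead.
The clause (q13) is unit, so q13 = true.
The clause (!q23) is unit, so q23 = false.
The clause (!q33) is unit, so q33 = false.
The clause (!q43) is unit, so q43 = false.
Suppose q21 = true.
The clause (!q31) is unit, so q31 = false.
The clause (q32) is unit, so q32 = true.
The clause (!q41) is unit, so q41 = false.
The clause (q42) is unit, so q42 = true.
That conflicts with the unit clause (!q42).
That branch fails; take q21 = false instead.
The clause (q22) is unit, so q22 = true.
The clause (!q32) is unit, so q32 = false.
The clause (q31) is unit, so q31 = true.
The clause (!q41) is unit, so q41 = false.
The clause (q42) is unit, so q42 = true.
That conflicts with the unit clause (!q42).
Both values of q21 lead to a conflict.
Both values of q12 lead to a conflict.
That branch fails; take q11 = true instead.
The clause (!q21) is unit, so q21 = false.
The clause (!q31) is unit, so q31 = false.
The clause (!q41) is unit, so q41 = false.
Suppose q22 = true.
The clause (!q12) is unit, so q12 = false.
The clause (!q32) is unit, so q32 = false.
The clause (q33) is unit, so q33 = true.
The clause (!q42) is unit, so q42 = false.
The clause (q43) is unit, so q43 = true.
That conflicts with the unit clause (!q43).
That branch fails; take q22 = false instead.
The clause (q23) is unit, so q23 = true.
The clause (!q13) is unit, so q13 = false.
The clause (!q33) is unit, so q33 = false.
The clause (q32) is unit, so q32 = true.
The clause (!q12) is unit, so q12 = false.
The clause (!q42) is unit, so q42 = false.
The clause (q43) is unit, so q43 = true.
That conflicts with the unit clause (!q43).
Both values of q22 lead to a conflict.
Both values of q11 lead to a conflict.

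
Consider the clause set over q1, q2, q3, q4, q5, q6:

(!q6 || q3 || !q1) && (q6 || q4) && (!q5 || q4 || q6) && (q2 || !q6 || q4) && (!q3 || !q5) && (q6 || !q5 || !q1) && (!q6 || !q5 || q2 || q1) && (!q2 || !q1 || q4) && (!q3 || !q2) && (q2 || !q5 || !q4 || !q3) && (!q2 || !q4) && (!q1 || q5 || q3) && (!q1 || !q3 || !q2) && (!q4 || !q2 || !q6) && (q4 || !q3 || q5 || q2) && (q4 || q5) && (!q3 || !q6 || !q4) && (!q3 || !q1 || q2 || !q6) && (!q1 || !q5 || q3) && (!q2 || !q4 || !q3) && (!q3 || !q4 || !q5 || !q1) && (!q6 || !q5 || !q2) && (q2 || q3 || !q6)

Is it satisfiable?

Try q6 = false.
(q4) alone gives q4 = true.
(!q2) alone gives q2 = false.
Try q3 = true.
(!q5) alone gives q5 = false.
No clause remains; q1 is free.
A satisfying assignment: q1 ↦ true,  q2 ↦ false,  q3 ↦ true,  q4 ↦ true,  q5 ↦ false,  q6 ↦ false.

Yes, satisfiable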